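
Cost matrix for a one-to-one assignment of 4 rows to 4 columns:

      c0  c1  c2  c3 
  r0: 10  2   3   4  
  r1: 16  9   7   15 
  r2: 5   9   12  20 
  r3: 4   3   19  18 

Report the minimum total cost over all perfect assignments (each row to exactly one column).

Minimum assignment cost: 19

optimal assignment: row0→col3 (cost 4), row1→col2 (cost 7), row2→col0 (cost 5), row3→col1 (cost 3)
total = 4 + 7 + 5 + 3 = 19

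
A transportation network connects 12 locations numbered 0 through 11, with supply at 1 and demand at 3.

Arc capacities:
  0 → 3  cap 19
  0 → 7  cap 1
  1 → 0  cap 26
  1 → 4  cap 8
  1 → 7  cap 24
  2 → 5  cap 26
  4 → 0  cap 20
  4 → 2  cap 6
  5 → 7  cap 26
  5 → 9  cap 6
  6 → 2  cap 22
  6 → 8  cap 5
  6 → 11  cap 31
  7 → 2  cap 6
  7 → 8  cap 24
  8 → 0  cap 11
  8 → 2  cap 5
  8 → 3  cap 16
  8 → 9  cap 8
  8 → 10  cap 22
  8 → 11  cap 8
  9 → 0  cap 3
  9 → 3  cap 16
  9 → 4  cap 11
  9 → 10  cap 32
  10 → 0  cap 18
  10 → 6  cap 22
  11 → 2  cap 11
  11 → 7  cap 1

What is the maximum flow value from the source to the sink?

augment #1: 1→0→3 bottleneck 19, total now 19
augment #2: 1→7→8→3 bottleneck 16, total now 35
augment #3: 1→7→8→9→3 bottleneck 8, total now 43
augment #4: 1→4→2→5→9→3 bottleneck 6, total now 49

Maximum flow value: 49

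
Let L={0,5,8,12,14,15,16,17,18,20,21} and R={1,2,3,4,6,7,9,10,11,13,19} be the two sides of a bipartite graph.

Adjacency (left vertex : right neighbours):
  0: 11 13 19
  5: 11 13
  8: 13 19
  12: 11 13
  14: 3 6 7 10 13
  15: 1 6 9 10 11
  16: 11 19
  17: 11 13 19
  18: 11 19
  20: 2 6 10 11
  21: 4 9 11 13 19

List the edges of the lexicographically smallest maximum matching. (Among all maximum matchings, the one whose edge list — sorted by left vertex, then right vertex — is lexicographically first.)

Lex-smallest maximum matching: {(0,11), (5,13), (8,19), (14,3), (15,1), (20,2), (21,4)}

|M| = 7 (so the lex-smallest maximum matching has 7 edges)
process left vertices in ascending order; for each, take the smallest-labelled available neighbour that still permits 7 edges overall, or leave it unmatched if none does
lex-smallest matching: {0-11, 5-13, 8-19, 14-3, 15-1, 20-2, 21-4}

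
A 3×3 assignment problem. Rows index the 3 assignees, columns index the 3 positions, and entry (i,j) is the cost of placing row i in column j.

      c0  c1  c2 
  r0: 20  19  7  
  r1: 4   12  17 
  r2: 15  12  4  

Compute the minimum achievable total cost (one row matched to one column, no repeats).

Minimum assignment cost: 23

optimal assignment: row0→col2 (cost 7), row1→col0 (cost 4), row2→col1 (cost 12)
total = 7 + 4 + 12 = 23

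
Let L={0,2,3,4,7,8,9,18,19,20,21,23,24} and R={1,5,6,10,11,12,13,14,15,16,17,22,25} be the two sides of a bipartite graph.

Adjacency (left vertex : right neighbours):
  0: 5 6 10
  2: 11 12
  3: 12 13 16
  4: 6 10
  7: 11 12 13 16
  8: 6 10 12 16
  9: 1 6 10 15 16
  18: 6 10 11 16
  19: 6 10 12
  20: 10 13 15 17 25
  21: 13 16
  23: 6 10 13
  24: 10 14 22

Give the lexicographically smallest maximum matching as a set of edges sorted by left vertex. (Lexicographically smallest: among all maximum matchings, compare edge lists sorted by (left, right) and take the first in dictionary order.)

|M| = 10 (so the lex-smallest maximum matching has 10 edges)
process left vertices in ascending order; for each, take the smallest-labelled available neighbour that still permits 10 edges overall, or leave it unmatched if none does
lex-smallest matching: {0-5, 2-11, 3-12, 4-6, 7-13, 8-10, 9-1, 18-16, 20-15, 24-14}

Lex-smallest maximum matching: {(0,5), (2,11), (3,12), (4,6), (7,13), (8,10), (9,1), (18,16), (20,15), (24,14)}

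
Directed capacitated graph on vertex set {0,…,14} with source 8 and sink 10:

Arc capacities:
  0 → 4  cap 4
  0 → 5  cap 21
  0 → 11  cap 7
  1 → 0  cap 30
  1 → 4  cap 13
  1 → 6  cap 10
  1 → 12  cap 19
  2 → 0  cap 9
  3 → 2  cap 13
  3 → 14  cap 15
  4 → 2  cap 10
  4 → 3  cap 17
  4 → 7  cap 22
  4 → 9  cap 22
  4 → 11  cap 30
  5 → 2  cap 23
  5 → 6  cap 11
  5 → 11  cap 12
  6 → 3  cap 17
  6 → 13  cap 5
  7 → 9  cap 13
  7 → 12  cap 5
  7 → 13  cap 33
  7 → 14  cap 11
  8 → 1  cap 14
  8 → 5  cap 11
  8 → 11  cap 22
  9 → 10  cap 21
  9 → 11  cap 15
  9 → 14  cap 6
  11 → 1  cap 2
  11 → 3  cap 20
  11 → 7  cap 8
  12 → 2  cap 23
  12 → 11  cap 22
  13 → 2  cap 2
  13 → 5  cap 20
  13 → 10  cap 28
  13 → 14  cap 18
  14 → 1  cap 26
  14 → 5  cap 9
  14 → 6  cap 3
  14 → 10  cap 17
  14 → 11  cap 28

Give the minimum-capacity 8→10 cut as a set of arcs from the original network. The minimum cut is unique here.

augment #1: 8→1→4→9→10 push 13
augment #2: 8→1→6→13→10 push 1
augment #3: 8→5→6→13→10 push 4
augment #4: 8→11→3→14→10 push 15
augment #5: 8→11→7→9→10 push 7
augment #6: 8→5→11→7→9→10 push 1
augment #7: 8→5→2→0→4→7→13→10 push 4
max flow = 45; residual-reachable set from 8 gives S-side
cut edges (S→T): {(0,4), (1,4), (3,14), (6,13), (11,7)} total cap 45

Min-cut arcs: {(0,4), (1,4), (3,14), (6,13), (11,7)} (total capacity 45)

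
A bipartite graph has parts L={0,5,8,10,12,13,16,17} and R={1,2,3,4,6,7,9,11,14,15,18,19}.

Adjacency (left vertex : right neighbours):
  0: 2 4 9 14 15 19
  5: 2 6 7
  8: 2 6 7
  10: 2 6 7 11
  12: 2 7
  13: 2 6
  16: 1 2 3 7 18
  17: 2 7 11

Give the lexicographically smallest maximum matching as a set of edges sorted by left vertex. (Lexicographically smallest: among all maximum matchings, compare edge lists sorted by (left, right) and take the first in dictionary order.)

|M| = 6 (so the lex-smallest maximum matching has 6 edges)
process left vertices in ascending order; for each, take the smallest-labelled available neighbour that still permits 6 edges overall, or leave it unmatched if none does
lex-smallest matching: {0-4, 5-2, 8-6, 10-7, 16-1, 17-11}

Lex-smallest maximum matching: {(0,4), (5,2), (8,6), (10,7), (16,1), (17,11)}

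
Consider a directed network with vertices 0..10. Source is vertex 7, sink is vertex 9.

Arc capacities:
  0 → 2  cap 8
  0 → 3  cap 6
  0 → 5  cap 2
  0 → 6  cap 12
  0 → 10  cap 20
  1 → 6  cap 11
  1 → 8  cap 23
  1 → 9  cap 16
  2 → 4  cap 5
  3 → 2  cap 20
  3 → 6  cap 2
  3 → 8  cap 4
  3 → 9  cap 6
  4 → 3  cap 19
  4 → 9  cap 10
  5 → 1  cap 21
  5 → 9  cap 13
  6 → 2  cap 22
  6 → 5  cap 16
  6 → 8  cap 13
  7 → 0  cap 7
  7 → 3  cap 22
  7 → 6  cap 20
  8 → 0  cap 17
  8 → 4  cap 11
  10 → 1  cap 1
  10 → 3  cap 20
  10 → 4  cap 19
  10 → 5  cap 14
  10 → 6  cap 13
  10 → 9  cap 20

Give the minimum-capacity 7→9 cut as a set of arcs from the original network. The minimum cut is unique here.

Min-cut arcs: {(2,4), (3,6), (3,8), (3,9), (7,0), (7,6)} (total capacity 44)

augment #1: 7→3→9 push 6
augment #2: 7→0→5→9 push 2
augment #3: 7→0→10→9 push 5
augment #4: 7→6→5→9 push 11
augment #5: 7→3→2→4→9 push 5
augment #6: 7→3→8→4→9 push 4
augment #7: 7→6→5→1→9 push 5
augment #8: 7→6→8→4→9 push 1
augment #9: 7→6→8→0→10→9 push 3
augment #10: 7→3→6→8→0→10→9 push 2
max flow = 44; residual-reachable set from 7 gives S-side
cut edges (S→T): {(2,4), (3,6), (3,8), (3,9), (7,0), (7,6)} total cap 44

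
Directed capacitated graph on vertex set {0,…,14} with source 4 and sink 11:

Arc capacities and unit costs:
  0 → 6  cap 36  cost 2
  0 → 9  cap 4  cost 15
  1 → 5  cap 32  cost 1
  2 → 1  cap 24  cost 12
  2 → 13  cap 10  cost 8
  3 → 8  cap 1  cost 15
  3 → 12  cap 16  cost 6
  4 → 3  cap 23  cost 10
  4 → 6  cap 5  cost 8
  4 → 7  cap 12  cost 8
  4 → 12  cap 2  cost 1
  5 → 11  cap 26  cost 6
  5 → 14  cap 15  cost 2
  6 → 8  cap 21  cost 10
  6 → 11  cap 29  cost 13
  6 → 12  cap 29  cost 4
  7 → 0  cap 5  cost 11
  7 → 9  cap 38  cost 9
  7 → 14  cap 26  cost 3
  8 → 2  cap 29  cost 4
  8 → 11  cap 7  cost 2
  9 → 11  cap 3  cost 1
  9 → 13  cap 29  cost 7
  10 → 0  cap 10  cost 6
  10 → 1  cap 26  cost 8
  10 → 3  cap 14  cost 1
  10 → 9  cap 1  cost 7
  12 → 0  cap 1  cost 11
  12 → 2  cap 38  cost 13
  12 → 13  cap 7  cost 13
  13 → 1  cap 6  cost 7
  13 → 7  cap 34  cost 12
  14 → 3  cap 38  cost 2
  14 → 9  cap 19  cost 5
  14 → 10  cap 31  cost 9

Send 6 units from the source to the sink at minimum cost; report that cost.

shortest-cost path #1: 4→7→14→9→11 push 3 @ unit cost 17 (adds 51)
shortest-cost path #2: 4→6→8→11 push 3 @ unit cost 20 (adds 60)
total cost = 111

Minimum cost for 6 units: 111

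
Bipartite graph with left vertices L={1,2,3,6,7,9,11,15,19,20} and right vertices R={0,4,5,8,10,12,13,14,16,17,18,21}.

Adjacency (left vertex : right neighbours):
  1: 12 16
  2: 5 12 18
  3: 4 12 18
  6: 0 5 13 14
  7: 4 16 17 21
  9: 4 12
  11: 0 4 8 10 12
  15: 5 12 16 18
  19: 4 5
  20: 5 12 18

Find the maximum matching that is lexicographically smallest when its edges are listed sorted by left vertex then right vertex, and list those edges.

|M| = 8 (so the lex-smallest maximum matching has 8 edges)
process left vertices in ascending order; for each, take the smallest-labelled available neighbour that still permits 8 edges overall, or leave it unmatched if none does
lex-smallest matching: {1-12, 2-5, 3-4, 6-0, 7-17, 11-8, 15-16, 20-18}

Lex-smallest maximum matching: {(1,12), (2,5), (3,4), (6,0), (7,17), (11,8), (15,16), (20,18)}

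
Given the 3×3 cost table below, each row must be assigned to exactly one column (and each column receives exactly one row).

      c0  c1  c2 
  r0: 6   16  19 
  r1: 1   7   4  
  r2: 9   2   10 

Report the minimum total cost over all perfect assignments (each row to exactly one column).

Minimum assignment cost: 12

optimal assignment: row0→col0 (cost 6), row1→col2 (cost 4), row2→col1 (cost 2)
total = 6 + 4 + 2 = 12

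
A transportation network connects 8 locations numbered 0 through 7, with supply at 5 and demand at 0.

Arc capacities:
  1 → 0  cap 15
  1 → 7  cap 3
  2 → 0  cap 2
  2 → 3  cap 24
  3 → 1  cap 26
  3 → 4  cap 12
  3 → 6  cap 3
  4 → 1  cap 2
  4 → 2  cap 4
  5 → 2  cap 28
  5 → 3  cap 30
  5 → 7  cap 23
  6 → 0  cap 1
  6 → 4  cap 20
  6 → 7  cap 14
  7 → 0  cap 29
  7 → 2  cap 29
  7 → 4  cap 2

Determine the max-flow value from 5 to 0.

augment #1: 5→2→0 bottleneck 2, total now 2
augment #2: 5→7→0 bottleneck 23, total now 25
augment #3: 5→3→1→0 bottleneck 15, total now 40
augment #4: 5→3→6→0 bottleneck 1, total now 41
augment #5: 5→3→1→7→0 bottleneck 3, total now 44
augment #6: 5→3→6→7→0 bottleneck 2, total now 46

Maximum flow value: 46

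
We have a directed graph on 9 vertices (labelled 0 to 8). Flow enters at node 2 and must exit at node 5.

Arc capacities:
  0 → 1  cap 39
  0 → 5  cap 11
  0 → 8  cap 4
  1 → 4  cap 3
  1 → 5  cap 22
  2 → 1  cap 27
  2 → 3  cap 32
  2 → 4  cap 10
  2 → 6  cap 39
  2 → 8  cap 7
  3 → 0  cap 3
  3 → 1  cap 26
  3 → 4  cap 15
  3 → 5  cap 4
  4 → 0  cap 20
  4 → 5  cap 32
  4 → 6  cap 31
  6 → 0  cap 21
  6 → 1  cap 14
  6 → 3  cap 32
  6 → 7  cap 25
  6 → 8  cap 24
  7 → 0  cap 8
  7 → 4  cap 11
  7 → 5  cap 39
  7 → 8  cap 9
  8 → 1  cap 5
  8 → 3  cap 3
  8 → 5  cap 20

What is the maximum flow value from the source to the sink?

Maximum flow value: 103

augment #1: 2→1→5 bottleneck 22, total now 22
augment #2: 2→3→5 bottleneck 4, total now 26
augment #3: 2→4→5 bottleneck 10, total now 36
augment #4: 2→8→5 bottleneck 7, total now 43
augment #5: 2→1→4→5 bottleneck 3, total now 46
augment #6: 2→3→0→5 bottleneck 3, total now 49
augment #7: 2→3→4→5 bottleneck 15, total now 64
augment #8: 2→6→0→5 bottleneck 8, total now 72
augment #9: 2→6→7→5 bottleneck 25, total now 97
augment #10: 2→6→8→5 bottleneck 6, total now 103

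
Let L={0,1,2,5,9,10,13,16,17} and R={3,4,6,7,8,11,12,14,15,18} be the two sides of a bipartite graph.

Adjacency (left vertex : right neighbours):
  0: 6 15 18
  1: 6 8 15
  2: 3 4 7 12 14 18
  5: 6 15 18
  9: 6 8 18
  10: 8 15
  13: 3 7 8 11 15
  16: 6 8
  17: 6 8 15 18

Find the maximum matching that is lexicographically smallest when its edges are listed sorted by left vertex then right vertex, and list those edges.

Lex-smallest maximum matching: {(0,6), (1,8), (2,3), (5,15), (9,18), (13,7)}

|M| = 6 (so the lex-smallest maximum matching has 6 edges)
process left vertices in ascending order; for each, take the smallest-labelled available neighbour that still permits 6 edges overall, or leave it unmatched if none does
lex-smallest matching: {0-6, 1-8, 2-3, 5-15, 9-18, 13-7}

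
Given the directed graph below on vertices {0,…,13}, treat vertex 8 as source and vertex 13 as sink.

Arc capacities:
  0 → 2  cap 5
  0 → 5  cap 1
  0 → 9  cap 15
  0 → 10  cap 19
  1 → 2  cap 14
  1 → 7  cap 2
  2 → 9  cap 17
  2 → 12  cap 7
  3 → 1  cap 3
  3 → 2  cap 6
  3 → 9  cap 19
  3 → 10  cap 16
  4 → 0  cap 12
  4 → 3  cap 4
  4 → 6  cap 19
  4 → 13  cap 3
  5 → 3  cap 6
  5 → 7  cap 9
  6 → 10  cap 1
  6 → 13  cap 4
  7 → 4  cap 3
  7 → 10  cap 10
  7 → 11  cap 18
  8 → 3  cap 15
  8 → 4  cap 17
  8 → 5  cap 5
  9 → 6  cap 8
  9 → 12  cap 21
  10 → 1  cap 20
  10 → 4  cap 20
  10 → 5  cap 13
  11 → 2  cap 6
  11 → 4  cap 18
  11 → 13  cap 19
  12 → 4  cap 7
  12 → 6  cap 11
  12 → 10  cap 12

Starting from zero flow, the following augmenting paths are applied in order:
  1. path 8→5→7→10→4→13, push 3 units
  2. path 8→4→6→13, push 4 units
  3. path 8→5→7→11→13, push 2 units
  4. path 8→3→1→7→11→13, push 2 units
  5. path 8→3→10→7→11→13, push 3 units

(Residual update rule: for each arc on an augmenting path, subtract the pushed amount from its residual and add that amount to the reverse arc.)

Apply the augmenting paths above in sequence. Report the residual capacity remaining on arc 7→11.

after path 1 (8→5→7→10→4→13, push 3): res(7,11)=18
after path 2 (8→4→6→13, push 4): res(7,11)=18
after path 3 (8→5→7→11→13, push 2): res(7,11)=16
after path 4 (8→3→1→7→11→13, push 2): res(7,11)=14
after path 5 (8→3→10→7→11→13, push 3): res(7,11)=11

Residual capacity of (7,11): 11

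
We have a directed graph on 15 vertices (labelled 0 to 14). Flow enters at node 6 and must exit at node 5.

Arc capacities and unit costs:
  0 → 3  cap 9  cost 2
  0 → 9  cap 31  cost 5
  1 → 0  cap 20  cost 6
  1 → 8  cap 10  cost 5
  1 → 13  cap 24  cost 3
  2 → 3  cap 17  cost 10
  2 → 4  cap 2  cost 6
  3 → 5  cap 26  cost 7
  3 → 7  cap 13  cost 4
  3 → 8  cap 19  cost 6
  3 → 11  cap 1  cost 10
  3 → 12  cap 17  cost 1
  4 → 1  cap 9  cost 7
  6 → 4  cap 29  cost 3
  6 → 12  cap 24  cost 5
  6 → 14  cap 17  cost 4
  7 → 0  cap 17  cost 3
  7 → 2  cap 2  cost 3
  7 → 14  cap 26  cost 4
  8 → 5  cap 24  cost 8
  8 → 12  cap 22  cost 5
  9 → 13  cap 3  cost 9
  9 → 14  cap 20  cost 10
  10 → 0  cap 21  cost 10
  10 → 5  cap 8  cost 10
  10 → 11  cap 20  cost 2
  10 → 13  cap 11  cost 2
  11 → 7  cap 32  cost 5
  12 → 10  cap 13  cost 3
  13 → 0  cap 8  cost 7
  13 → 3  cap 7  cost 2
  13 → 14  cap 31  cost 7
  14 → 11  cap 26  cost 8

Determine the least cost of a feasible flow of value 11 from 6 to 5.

Minimum cost for 11 units: 201

shortest-cost path #1: 6→12→10→5 push 8 @ unit cost 18 (adds 144)
shortest-cost path #2: 6→12→10→13→3→5 push 3 @ unit cost 19 (adds 57)
total cost = 201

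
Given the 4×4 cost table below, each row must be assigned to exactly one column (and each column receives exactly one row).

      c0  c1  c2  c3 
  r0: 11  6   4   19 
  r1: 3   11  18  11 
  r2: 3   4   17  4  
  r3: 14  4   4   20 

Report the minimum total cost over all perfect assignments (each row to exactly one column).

Minimum assignment cost: 15

optimal assignment: row0→col2 (cost 4), row1→col0 (cost 3), row2→col3 (cost 4), row3→col1 (cost 4)
total = 4 + 3 + 4 + 4 = 15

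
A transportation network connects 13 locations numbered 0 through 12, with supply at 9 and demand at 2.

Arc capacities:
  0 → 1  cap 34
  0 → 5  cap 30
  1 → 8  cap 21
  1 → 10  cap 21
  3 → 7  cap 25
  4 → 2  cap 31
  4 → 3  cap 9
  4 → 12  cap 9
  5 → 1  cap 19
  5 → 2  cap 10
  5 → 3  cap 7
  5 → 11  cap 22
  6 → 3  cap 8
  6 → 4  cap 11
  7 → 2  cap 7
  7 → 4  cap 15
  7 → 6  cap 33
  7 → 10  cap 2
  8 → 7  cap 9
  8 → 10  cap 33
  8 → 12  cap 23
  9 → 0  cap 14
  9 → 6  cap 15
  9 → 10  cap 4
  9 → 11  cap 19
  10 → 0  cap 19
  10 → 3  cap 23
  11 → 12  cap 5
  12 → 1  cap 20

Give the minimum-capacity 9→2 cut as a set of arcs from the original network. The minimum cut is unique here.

augment #1: 9→0→5→2 push 10
augment #2: 9→6→4→2 push 11
augment #3: 9→6→3→7→2 push 4
augment #4: 9→10→3→7→2 push 3
augment #5: 9→10→3→7→4→2 push 1
augment #6: 9→0→1→8→7→4→2 push 4
augment #7: 9→11→12→1→8→7→4→2 push 5
max flow = 38; residual-reachable set from 9 gives S-side
cut edges (S→T): {(9,0), (9,6), (9,10), (11,12)} total cap 38

Min-cut arcs: {(9,0), (9,6), (9,10), (11,12)} (total capacity 38)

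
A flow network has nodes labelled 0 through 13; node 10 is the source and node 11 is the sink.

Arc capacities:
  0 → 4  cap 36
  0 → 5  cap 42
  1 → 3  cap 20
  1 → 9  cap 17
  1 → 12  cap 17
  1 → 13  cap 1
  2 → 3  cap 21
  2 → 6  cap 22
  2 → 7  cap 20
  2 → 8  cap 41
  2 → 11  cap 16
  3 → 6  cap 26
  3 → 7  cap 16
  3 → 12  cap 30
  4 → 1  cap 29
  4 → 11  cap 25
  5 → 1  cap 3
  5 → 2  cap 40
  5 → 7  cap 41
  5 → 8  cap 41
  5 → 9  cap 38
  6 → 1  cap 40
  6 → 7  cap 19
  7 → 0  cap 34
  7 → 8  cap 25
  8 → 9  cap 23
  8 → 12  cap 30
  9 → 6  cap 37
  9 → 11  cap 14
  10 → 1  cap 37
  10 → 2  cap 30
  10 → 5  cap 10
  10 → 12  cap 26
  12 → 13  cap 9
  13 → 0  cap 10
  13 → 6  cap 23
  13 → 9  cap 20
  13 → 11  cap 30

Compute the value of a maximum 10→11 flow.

Maximum flow value: 65

augment #1: 10→2→11 bottleneck 16, total now 16
augment #2: 10→1→9→11 bottleneck 14, total now 30
augment #3: 10→1→13→11 bottleneck 1, total now 31
augment #4: 10→12→13→11 bottleneck 9, total now 40
augment #5: 10→2→7→0→4→11 bottleneck 14, total now 54
augment #6: 10→5→7→0→4→11 bottleneck 10, total now 64
augment #7: 10→1→3→7→0→4→11 bottleneck 1, total now 65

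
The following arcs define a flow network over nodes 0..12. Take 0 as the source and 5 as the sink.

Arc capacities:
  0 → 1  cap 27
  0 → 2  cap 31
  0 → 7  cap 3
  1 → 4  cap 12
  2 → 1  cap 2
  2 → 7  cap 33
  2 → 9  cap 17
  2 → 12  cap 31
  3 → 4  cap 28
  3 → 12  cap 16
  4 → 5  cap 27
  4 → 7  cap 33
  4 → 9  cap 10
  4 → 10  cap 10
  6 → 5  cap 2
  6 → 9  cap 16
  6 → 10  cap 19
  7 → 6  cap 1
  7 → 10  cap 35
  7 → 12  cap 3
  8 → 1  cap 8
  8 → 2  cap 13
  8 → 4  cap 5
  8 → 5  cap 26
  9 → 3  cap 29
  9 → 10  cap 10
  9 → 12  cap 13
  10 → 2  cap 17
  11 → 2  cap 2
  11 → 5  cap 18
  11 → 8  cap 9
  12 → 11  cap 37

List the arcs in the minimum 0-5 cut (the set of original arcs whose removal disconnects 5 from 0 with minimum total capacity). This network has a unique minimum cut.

Min-cut arcs: {(0,2), (0,7), (1,4)} (total capacity 46)

augment #1: 0→1→4→5 push 12
augment #2: 0→7→6→5 push 1
augment #3: 0→2→12→11→5 push 18
augment #4: 0→2→9→3→4→5 push 13
augment #5: 0→7→12→11→8→5 push 2
max flow = 46; residual-reachable set from 0 gives S-side
cut edges (S→T): {(0,2), (0,7), (1,4)} total cap 46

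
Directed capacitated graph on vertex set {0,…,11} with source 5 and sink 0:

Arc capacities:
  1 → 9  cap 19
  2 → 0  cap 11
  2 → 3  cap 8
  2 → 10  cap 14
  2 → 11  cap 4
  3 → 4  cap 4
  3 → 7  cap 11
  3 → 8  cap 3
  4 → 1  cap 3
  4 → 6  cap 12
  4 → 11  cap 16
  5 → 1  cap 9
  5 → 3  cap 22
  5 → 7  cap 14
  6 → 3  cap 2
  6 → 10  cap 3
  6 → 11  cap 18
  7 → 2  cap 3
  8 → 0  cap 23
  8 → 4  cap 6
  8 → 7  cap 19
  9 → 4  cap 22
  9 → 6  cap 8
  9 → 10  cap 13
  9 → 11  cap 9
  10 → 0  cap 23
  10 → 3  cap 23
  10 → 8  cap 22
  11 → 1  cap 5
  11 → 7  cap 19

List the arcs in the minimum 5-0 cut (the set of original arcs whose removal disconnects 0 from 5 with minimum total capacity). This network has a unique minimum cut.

augment #1: 5→3→8→0 push 3
augment #2: 5→7→2→0 push 3
augment #3: 5→1→9→10→0 push 9
augment #4: 5→3→4→6→10→0 push 3
augment #5: 5→3→4→1→9→10→0 push 1
max flow = 19; residual-reachable set from 5 gives S-side
cut edges (S→T): {(3,4), (3,8), (5,1), (7,2)} total cap 19

Min-cut arcs: {(3,4), (3,8), (5,1), (7,2)} (total capacity 19)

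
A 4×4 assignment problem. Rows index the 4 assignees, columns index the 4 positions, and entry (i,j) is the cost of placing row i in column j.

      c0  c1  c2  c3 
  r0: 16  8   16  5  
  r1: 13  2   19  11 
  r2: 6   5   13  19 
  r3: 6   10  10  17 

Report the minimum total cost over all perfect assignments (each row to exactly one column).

Minimum assignment cost: 23

optimal assignment: row0→col3 (cost 5), row1→col1 (cost 2), row2→col0 (cost 6), row3→col2 (cost 10)
total = 5 + 2 + 6 + 10 = 23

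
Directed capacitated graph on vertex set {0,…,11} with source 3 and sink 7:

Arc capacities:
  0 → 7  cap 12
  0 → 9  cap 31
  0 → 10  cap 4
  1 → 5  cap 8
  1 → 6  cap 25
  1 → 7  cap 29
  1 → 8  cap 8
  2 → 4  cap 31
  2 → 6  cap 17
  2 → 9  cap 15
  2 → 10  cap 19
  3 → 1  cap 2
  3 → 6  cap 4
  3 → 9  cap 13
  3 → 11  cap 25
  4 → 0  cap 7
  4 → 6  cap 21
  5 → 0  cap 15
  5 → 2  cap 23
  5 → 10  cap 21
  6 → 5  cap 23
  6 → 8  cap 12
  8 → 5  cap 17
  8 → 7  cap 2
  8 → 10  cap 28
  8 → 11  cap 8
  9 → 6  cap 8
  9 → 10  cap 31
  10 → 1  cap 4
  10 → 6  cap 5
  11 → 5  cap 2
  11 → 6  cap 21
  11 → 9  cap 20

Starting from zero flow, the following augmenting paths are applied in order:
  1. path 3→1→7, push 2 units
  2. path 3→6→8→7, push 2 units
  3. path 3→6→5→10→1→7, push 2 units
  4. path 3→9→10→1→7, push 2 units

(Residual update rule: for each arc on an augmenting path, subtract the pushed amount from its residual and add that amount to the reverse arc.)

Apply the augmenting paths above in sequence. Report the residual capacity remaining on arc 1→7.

after path 1 (3→1→7, push 2): res(1,7)=27
after path 2 (3→6→8→7, push 2): res(1,7)=27
after path 3 (3→6→5→10→1→7, push 2): res(1,7)=25
after path 4 (3→9→10→1→7, push 2): res(1,7)=23

Residual capacity of (1,7): 23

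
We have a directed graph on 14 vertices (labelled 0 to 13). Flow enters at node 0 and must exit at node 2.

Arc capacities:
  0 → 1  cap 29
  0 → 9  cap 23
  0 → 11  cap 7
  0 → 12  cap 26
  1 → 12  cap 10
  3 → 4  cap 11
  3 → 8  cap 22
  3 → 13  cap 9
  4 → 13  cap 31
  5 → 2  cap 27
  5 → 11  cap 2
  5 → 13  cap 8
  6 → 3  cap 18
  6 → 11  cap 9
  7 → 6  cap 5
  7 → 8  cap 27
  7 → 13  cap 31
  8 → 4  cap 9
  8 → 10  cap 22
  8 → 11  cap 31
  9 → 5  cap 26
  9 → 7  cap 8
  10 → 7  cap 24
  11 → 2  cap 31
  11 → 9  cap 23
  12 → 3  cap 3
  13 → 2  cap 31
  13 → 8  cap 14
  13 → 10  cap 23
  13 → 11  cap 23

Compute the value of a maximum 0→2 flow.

augment #1: 0→11→2 bottleneck 7, total now 7
augment #2: 0→9→5→2 bottleneck 23, total now 30
augment #3: 0→12→3→13→2 bottleneck 3, total now 33

Maximum flow value: 33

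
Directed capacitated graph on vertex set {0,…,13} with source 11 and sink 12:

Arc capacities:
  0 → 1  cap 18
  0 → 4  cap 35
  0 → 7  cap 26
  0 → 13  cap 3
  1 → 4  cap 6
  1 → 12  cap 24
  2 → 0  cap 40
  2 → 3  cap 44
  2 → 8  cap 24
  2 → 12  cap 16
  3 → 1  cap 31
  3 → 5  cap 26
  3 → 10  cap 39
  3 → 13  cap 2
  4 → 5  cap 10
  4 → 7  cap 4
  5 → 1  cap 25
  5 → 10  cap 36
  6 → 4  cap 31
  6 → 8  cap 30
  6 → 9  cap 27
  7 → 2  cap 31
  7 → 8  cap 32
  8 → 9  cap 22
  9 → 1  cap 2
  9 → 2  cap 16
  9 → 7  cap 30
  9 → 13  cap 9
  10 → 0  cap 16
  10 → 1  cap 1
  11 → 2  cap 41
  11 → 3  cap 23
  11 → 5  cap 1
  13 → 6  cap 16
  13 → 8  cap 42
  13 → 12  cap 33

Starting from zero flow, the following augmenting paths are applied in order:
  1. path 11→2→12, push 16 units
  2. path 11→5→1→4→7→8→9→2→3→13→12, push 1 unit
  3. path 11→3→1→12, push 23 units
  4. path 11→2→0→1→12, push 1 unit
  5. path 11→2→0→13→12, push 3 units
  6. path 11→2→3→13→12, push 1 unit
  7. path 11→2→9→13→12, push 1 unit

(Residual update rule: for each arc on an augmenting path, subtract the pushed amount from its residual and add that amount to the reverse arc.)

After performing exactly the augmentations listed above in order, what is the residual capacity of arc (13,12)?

after path 1 (11→2→12, push 16): res(13,12)=33
after path 2 (11→5→1→4→7→8→9→2→3→13→12, push 1): res(13,12)=32
after path 3 (11→3→1→12, push 23): res(13,12)=32
after path 4 (11→2→0→1→12, push 1): res(13,12)=32
after path 5 (11→2→0→13→12, push 3): res(13,12)=29
after path 6 (11→2→3→13→12, push 1): res(13,12)=28
after path 7 (11→2→9→13→12, push 1): res(13,12)=27

Residual capacity of (13,12): 27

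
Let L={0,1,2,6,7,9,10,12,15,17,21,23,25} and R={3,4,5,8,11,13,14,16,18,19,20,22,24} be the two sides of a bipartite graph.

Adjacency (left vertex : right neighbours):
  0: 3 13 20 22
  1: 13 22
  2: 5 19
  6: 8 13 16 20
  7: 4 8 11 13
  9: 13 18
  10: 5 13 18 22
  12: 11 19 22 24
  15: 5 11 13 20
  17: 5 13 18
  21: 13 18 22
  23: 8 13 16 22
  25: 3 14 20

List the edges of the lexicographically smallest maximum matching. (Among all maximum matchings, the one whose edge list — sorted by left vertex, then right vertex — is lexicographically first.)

Lex-smallest maximum matching: {(0,3), (1,13), (2,19), (6,8), (7,4), (9,18), (10,5), (12,11), (15,20), (21,22), (23,16), (25,14)}

|M| = 12 (so the lex-smallest maximum matching has 12 edges)
process left vertices in ascending order; for each, take the smallest-labelled available neighbour that still permits 12 edges overall, or leave it unmatched if none does
lex-smallest matching: {0-3, 1-13, 2-19, 6-8, 7-4, 9-18, 10-5, 12-11, 15-20, 21-22, 23-16, 25-14}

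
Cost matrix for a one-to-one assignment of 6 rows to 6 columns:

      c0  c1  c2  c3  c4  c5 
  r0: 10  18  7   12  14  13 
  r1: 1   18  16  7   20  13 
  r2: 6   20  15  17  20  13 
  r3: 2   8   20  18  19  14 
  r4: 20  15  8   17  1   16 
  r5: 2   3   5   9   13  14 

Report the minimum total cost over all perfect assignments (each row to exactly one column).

optimal assignment: row0→col2 (cost 7), row1→col3 (cost 7), row2→col5 (cost 13), row3→col0 (cost 2), row4→col4 (cost 1), row5→col1 (cost 3)
total = 7 + 7 + 13 + 2 + 1 + 3 = 33

Minimum assignment cost: 33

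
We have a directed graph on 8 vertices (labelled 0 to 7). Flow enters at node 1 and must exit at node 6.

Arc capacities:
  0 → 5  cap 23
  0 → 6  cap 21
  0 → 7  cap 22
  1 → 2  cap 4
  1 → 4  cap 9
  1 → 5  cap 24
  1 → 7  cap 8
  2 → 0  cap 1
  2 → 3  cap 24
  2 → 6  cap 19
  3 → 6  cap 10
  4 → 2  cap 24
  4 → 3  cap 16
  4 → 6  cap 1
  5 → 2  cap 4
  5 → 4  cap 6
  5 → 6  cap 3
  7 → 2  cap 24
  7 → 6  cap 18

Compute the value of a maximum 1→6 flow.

augment #1: 1→2→6 bottleneck 4, total now 4
augment #2: 1→4→6 bottleneck 1, total now 5
augment #3: 1→5→6 bottleneck 3, total now 8
augment #4: 1→7→6 bottleneck 8, total now 16
augment #5: 1→4→2→6 bottleneck 8, total now 24
augment #6: 1→5→2→6 bottleneck 4, total now 28
augment #7: 1→5→4→2→6 bottleneck 3, total now 31
augment #8: 1→5→4→3→6 bottleneck 3, total now 34

Maximum flow value: 34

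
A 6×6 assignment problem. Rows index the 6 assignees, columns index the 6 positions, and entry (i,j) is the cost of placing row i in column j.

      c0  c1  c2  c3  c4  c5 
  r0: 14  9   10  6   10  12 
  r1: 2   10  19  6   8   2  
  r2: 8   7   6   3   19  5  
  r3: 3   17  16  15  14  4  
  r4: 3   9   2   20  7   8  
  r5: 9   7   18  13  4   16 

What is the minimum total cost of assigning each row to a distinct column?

optimal assignment: row0→col1 (cost 9), row1→col5 (cost 2), row2→col3 (cost 3), row3→col0 (cost 3), row4→col2 (cost 2), row5→col4 (cost 4)
total = 9 + 2 + 3 + 3 + 2 + 4 = 23

Minimum assignment cost: 23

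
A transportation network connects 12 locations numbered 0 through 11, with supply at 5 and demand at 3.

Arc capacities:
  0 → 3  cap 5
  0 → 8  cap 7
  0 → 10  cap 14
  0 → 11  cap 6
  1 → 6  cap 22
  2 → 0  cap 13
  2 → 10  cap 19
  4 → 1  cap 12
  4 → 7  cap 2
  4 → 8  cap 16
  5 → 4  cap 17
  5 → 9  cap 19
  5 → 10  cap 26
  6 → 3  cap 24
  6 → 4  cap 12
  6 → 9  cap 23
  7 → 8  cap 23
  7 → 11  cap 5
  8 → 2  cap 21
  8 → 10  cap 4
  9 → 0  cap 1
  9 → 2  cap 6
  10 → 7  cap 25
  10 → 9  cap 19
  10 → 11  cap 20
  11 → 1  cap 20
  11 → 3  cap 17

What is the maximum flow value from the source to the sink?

Maximum flow value: 44

augment #1: 5→9→0→3 bottleneck 1, total now 1
augment #2: 5→10→11→3 bottleneck 17, total now 18
augment #3: 5→4→1→6→3 bottleneck 12, total now 30
augment #4: 5→9→2→0→3 bottleneck 4, total now 34
augment #5: 5→10→11→1→6→3 bottleneck 3, total now 37
augment #6: 5→4→7→11→1→6→3 bottleneck 2, total now 39
augment #7: 5→10→7→11→1→6→3 bottleneck 3, total now 42
augment #8: 5→9→2→0→11→1→6→3 bottleneck 2, total now 44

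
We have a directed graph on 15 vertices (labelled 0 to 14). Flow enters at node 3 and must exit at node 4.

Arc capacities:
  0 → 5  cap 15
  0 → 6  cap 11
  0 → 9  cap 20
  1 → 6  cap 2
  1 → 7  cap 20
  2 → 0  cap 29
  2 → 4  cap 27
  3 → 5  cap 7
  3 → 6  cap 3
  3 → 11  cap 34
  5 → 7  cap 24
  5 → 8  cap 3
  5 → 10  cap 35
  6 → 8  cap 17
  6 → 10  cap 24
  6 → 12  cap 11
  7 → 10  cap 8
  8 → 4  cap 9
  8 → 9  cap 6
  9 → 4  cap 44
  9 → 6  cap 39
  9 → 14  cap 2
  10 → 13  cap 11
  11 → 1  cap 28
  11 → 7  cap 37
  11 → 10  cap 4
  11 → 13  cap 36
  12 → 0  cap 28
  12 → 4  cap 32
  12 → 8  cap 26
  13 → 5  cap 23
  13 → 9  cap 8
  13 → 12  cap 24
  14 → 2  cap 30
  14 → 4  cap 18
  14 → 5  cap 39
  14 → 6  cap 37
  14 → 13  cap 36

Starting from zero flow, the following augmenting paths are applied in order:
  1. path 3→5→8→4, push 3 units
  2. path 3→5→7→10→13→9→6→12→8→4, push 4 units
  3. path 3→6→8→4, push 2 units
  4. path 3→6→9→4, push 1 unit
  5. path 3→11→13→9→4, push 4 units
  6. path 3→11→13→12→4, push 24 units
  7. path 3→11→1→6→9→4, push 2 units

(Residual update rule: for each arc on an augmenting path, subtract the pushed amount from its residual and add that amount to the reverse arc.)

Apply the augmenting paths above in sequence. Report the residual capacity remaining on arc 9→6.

Residual capacity of (9,6): 38

after path 1 (3→5→8→4, push 3): res(9,6)=39
after path 2 (3→5→7→10→13→9→6→12→8→4, push 4): res(9,6)=35
after path 3 (3→6→8→4, push 2): res(9,6)=35
after path 4 (3→6→9→4, push 1): res(9,6)=36
after path 5 (3→11→13→9→4, push 4): res(9,6)=36
after path 6 (3→11→13→12→4, push 24): res(9,6)=36
after path 7 (3→11→1→6→9→4, push 2): res(9,6)=38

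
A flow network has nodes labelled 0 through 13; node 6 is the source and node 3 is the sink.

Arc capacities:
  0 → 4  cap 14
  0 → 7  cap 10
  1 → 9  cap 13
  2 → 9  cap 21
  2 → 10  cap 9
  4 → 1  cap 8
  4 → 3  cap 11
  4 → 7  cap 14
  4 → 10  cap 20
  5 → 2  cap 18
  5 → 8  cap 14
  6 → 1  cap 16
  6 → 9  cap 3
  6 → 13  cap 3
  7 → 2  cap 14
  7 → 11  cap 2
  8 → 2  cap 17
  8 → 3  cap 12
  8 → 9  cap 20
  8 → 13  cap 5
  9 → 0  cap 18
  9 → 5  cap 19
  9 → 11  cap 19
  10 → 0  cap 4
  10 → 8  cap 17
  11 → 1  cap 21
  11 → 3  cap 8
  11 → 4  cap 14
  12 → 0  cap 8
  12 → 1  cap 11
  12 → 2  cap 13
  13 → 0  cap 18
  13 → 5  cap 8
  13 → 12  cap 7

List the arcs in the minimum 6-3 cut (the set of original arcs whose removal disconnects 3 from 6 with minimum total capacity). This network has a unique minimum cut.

Min-cut arcs: {(1,9), (6,9), (6,13)} (total capacity 19)

augment #1: 6→9→11→3 push 3
augment #2: 6→1→9→11→3 push 5
augment #3: 6→13→0→4→3 push 3
augment #4: 6→1→9→0→4→3 push 8
max flow = 19; residual-reachable set from 6 gives S-side
cut edges (S→T): {(1,9), (6,9), (6,13)} total cap 19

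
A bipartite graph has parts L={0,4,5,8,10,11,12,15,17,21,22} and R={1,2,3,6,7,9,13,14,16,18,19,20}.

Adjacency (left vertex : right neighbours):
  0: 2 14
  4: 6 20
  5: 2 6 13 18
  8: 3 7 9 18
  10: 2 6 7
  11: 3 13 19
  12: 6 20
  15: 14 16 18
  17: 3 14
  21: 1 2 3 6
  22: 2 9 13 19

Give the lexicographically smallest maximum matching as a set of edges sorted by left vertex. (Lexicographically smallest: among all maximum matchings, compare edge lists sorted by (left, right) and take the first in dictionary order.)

|M| = 11 (so the lex-smallest maximum matching has 11 edges)
process left vertices in ascending order; for each, take the smallest-labelled available neighbour that still permits 11 edges overall, or leave it unmatched if none does
lex-smallest matching: {0-2, 4-6, 5-13, 8-3, 10-7, 11-19, 12-20, 15-16, 17-14, 21-1, 22-9}

Lex-smallest maximum matching: {(0,2), (4,6), (5,13), (8,3), (10,7), (11,19), (12,20), (15,16), (17,14), (21,1), (22,9)}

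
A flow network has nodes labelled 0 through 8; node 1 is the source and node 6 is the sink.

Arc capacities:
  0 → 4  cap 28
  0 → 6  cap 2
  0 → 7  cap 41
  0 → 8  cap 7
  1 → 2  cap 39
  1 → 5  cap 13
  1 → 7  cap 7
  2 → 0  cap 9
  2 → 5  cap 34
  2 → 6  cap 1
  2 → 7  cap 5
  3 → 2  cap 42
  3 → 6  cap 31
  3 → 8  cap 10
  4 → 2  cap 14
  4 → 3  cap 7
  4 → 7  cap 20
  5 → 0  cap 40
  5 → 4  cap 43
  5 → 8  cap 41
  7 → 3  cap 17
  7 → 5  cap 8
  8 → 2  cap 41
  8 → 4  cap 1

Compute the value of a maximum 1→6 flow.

augment #1: 1→2→6 bottleneck 1, total now 1
augment #2: 1→2→0→6 bottleneck 2, total now 3
augment #3: 1→7→3→6 bottleneck 7, total now 10
augment #4: 1→2→7→3→6 bottleneck 5, total now 15
augment #5: 1→5→4→3→6 bottleneck 7, total now 22
augment #6: 1→2→0→7→3→6 bottleneck 5, total now 27

Maximum flow value: 27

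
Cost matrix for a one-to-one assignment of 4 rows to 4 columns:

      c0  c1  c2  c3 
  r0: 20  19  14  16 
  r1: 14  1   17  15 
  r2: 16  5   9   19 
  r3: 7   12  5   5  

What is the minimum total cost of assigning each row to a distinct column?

optimal assignment: row0→col3 (cost 16), row1→col1 (cost 1), row2→col2 (cost 9), row3→col0 (cost 7)
total = 16 + 1 + 9 + 7 = 33

Minimum assignment cost: 33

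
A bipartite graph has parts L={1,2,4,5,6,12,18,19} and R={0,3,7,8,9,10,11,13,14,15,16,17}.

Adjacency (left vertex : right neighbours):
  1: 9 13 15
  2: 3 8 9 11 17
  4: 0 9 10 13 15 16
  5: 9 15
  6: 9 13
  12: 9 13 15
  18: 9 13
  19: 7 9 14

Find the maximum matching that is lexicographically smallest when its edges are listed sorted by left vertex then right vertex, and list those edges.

|M| = 6 (so the lex-smallest maximum matching has 6 edges)
process left vertices in ascending order; for each, take the smallest-labelled available neighbour that still permits 6 edges overall, or leave it unmatched if none does
lex-smallest matching: {1-9, 2-3, 4-0, 5-15, 6-13, 19-7}

Lex-smallest maximum matching: {(1,9), (2,3), (4,0), (5,15), (6,13), (19,7)}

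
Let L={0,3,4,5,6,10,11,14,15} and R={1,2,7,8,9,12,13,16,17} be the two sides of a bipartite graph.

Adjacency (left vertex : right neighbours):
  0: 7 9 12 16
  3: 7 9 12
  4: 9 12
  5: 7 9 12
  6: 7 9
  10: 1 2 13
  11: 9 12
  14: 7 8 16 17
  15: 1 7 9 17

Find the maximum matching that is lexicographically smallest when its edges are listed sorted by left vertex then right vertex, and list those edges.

Lex-smallest maximum matching: {(0,16), (3,7), (4,9), (5,12), (10,1), (14,8), (15,17)}

|M| = 7 (so the lex-smallest maximum matching has 7 edges)
process left vertices in ascending order; for each, take the smallest-labelled available neighbour that still permits 7 edges overall, or leave it unmatched if none does
lex-smallest matching: {0-16, 3-7, 4-9, 5-12, 10-1, 14-8, 15-17}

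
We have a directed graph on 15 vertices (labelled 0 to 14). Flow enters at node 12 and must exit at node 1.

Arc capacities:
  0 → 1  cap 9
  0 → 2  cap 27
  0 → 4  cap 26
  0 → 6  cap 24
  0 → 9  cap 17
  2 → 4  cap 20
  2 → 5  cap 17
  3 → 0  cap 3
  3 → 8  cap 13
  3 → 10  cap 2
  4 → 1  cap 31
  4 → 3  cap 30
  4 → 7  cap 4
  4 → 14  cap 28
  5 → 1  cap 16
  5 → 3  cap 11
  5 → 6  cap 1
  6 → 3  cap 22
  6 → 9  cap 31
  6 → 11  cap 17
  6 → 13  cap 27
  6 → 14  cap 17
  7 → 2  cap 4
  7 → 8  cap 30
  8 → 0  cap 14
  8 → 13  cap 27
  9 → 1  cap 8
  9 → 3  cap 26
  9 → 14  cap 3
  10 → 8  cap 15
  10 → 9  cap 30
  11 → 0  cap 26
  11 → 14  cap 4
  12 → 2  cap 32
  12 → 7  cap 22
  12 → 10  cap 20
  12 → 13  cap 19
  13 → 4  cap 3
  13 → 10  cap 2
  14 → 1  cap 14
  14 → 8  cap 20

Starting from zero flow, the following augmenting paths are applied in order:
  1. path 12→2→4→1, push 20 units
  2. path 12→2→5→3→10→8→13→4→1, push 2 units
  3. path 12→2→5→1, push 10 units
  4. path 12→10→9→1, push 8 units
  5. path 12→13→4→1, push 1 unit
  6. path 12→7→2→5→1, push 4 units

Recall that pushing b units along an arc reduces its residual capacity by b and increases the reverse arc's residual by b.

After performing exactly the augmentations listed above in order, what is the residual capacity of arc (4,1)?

Residual capacity of (4,1): 8

after path 1 (12→2→4→1, push 20): res(4,1)=11
after path 2 (12→2→5→3→10→8→13→4→1, push 2): res(4,1)=9
after path 3 (12→2→5→1, push 10): res(4,1)=9
after path 4 (12→10→9→1, push 8): res(4,1)=9
after path 5 (12→13→4→1, push 1): res(4,1)=8
after path 6 (12→7→2→5→1, push 4): res(4,1)=8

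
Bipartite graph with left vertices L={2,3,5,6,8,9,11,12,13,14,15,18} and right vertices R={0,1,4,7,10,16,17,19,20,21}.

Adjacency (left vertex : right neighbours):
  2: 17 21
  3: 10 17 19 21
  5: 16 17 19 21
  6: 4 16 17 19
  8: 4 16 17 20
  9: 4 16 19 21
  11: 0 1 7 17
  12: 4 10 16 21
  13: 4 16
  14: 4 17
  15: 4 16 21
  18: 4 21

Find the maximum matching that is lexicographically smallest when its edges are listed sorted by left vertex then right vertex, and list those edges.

Lex-smallest maximum matching: {(2,17), (3,10), (5,16), (6,4), (8,20), (9,19), (11,0), (12,21)}

|M| = 8 (so the lex-smallest maximum matching has 8 edges)
process left vertices in ascending order; for each, take the smallest-labelled available neighbour that still permits 8 edges overall, or leave it unmatched if none does
lex-smallest matching: {2-17, 3-10, 5-16, 6-4, 8-20, 9-19, 11-0, 12-21}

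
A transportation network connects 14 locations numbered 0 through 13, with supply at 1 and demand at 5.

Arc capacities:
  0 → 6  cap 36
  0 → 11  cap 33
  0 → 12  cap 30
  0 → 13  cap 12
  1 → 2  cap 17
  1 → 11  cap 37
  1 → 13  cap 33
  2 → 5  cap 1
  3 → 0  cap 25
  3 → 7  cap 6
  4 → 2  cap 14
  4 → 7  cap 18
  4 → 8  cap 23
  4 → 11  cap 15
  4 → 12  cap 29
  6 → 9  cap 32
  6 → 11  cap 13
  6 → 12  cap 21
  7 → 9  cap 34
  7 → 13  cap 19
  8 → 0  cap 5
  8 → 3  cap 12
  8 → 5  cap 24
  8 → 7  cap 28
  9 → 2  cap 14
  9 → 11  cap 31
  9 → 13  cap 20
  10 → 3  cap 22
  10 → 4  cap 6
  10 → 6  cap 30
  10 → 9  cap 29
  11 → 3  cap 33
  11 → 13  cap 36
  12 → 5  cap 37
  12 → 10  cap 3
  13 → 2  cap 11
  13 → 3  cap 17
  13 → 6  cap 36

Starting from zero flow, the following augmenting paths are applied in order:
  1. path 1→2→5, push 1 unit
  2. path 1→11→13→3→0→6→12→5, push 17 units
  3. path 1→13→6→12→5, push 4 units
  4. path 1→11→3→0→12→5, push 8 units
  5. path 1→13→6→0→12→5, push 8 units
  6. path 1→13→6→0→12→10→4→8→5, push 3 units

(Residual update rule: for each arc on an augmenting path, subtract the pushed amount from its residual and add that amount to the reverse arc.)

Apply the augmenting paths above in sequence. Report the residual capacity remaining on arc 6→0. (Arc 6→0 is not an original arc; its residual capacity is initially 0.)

Residual capacity of (6,0): 6

after path 1 (1→2→5, push 1): res(6,0)=0
after path 2 (1→11→13→3→0→6→12→5, push 17): res(6,0)=17
after path 3 (1→13→6→12→5, push 4): res(6,0)=17
after path 4 (1→11→3→0→12→5, push 8): res(6,0)=17
after path 5 (1→13→6→0→12→5, push 8): res(6,0)=9
after path 6 (1→13→6→0→12→10→4→8→5, push 3): res(6,0)=6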